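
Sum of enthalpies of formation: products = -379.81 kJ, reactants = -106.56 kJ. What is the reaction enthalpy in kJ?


dH_rxn = sum(dH_f products) - sum(dH_f reactants)
dH_rxn = -379.81 - (-106.56)
dH_rxn = -273.25 kJ:

-273.25 kJ


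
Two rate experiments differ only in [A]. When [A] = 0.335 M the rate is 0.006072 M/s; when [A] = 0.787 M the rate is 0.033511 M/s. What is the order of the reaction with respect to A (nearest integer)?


Rate is proportional to [A]^n, so rate2/rate1 = ([A]2/[A]1)^n. Take logs to solve for n.
rate2/rate1 = 0.033511 / 0.006072 = 5.5189
[A]2/[A]1 = 0.787 / 0.335 = 2.3493
n = ln(5.5189) / ln(2.3493) = 2.0
Nearest integer order:

2


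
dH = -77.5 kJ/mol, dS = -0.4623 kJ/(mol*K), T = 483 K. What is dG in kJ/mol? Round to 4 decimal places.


Gibbs: dG = dH - T*dS (consistent units, dS already in kJ/(mol*K)).
T*dS = 483 * -0.4623 = -223.2909
dG = -77.5 - (-223.2909)
dG = 145.7909 kJ/mol, rounded to 4 dp:

145.7909 kJ/mol


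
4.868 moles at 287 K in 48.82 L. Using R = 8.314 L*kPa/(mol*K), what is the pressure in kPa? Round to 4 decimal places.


PV = nRT, solve for P = nRT / V.
nRT = 4.868 * 8.314 * 287 = 11615.6224
P = 11615.6224 / 48.82
P = 237.92753789 kPa, rounded to 4 dp:

237.9275 kPa


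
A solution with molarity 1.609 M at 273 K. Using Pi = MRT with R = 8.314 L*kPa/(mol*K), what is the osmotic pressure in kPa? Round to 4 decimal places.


Osmotic pressure (van't Hoff): Pi = M*R*T.
RT = 8.314 * 273 = 2269.722
Pi = 1.609 * 2269.722
Pi = 3651.982698 kPa, rounded to 4 dp:

3651.9827 kPa


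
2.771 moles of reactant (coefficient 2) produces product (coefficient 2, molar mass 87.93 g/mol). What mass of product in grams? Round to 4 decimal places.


Use the coefficient ratio to convert reactant moles to product moles, then multiply by the product's molar mass.
moles_P = moles_R * (coeff_P / coeff_R) = 2.771 * (2/2) = 2.771
mass_P = moles_P * M_P = 2.771 * 87.93
mass_P = 243.65403 g, rounded to 4 dp:

243.6540 g


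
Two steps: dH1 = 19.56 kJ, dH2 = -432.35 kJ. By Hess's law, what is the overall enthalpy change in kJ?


Hess's law: enthalpy is a state function, so add the step enthalpies.
dH_total = dH1 + dH2 = 19.56 + (-432.35)
dH_total = -412.79 kJ:

-412.79 kJ


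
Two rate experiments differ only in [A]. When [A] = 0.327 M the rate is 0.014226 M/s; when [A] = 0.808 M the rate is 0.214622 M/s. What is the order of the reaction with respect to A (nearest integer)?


Rate is proportional to [A]^n, so rate2/rate1 = ([A]2/[A]1)^n. Take logs to solve for n.
rate2/rate1 = 0.214622 / 0.014226 = 15.0866
[A]2/[A]1 = 0.808 / 0.327 = 2.4709
n = ln(15.0866) / ln(2.4709) = 3.0
Nearest integer order:

3


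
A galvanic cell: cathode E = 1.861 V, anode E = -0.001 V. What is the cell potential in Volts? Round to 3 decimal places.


Standard cell potential: E_cell = E_cathode - E_anode.
E_cell = 1.861 - (-0.001)
E_cell = 1.862 V, rounded to 3 dp:

1.862 V


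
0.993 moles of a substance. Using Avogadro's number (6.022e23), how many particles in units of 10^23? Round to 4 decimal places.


N = n * NA, then divide by 1e23 for the requested units.
N / 1e23 = n * 6.022
N / 1e23 = 0.993 * 6.022
N / 1e23 = 5.979846, rounded to 4 dp:

5.9798


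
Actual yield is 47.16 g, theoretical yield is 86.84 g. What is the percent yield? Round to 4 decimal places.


% yield = 100 * actual / theoretical
% yield = 100 * 47.16 / 86.84
% yield = 54.30677107 %, rounded to 4 dp:

54.3068 %


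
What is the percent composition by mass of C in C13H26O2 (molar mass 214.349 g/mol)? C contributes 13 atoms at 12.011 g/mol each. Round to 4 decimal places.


pct = 100 * (n_elem * M_elem) / M_total
mass_contribution = 13 * 12.011 = 156.143 g/mol
pct = 100 * 156.143 / 214.349
pct = 72.84521971 %, rounded to 4 dp:

72.8452 %


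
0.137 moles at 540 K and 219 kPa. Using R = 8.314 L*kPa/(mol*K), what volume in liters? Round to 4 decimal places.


PV = nRT, solve for V = nRT / P.
nRT = 0.137 * 8.314 * 540 = 615.0697
V = 615.0697 / 219
V = 2.80853744 L, rounded to 4 dp:

2.8085 L


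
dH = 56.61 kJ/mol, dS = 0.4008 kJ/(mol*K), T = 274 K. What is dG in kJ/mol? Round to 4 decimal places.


Gibbs: dG = dH - T*dS (consistent units, dS already in kJ/(mol*K)).
T*dS = 274 * 0.4008 = 109.8192
dG = 56.61 - (109.8192)
dG = -53.2092 kJ/mol, rounded to 4 dp:

-53.2092 kJ/mol


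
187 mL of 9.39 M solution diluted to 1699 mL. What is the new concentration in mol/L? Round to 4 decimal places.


Dilution: M1*V1 = M2*V2, solve for M2.
M2 = M1*V1 / V2
M2 = 9.39 * 187 / 1699
M2 = 1755.93 / 1699
M2 = 1.03350795 mol/L, rounded to 4 dp:

1.0335 mol/L


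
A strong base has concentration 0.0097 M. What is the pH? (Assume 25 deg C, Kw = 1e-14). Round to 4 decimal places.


A strong base dissociates completely, so [OH-] equals the given concentration.
pOH = -log10([OH-]) = -log10(0.0097) = 2.013228
pH = 14 - pOH = 14 - 2.013228
pH = 11.986772, rounded to 4 dp:

11.9868


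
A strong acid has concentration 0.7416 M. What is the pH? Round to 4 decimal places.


A strong acid dissociates completely, so [H+] equals the given concentration.
pH = -log10([H+]) = -log10(0.7416)
pH = 0.12983028, rounded to 4 dp:

0.1298


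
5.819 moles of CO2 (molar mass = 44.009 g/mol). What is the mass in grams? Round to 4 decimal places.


mass = n * M
mass = 5.819 * 44.009
mass = 256.088371 g, rounded to 4 dp:

256.0884 g


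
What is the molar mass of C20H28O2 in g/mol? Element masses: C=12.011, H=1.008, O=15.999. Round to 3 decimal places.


M = sum(count * atomic_mass) over atoms.
M = 20*12.011 + 28*1.008 + 2*15.999
M = 240.22 + 28.224 + 31.998
M = 300.442 g/mol, rounded to 3 dp:

300.442 g/mol


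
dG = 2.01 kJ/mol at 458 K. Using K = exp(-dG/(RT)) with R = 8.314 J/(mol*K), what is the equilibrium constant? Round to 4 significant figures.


dG is in kJ/mol; multiply by 1000 to match R in J/(mol*K).
RT = 8.314 * 458 = 3807.812 J/mol
exponent = -dG*1000 / (RT) = -(2.01*1000) / 3807.812 = -0.52786219
K = exp(-0.52786219)
K = 0.58986464, rounded to 4 significant figures:

0.5899


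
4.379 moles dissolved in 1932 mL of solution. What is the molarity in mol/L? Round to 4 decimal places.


Convert volume to liters: V_L = V_mL / 1000.
V_L = 1932 / 1000 = 1.932 L
M = n / V_L = 4.379 / 1.932
M = 2.26656315 mol/L, rounded to 4 dp:

2.2666 mol/L


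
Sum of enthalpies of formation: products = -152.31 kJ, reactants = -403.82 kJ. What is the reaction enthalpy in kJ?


dH_rxn = sum(dH_f products) - sum(dH_f reactants)
dH_rxn = -152.31 - (-403.82)
dH_rxn = 251.51 kJ:

251.51 kJ


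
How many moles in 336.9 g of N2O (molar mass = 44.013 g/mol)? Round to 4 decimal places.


n = mass / M
n = 336.9 / 44.013
n = 7.65455661 mol, rounded to 4 dp:

7.6546 mol


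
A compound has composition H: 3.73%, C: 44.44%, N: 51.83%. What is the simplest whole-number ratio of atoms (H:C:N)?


Assume 100 g of compound, divide each mass% by atomic mass to get moles, then normalize by the smallest to get a raw atom ratio.
Moles per 100 g: H: 3.73/1.008 = 3.7004, C: 44.44/12.011 = 3.6999, N: 51.83/14.007 = 3.7003
Raw ratio (divide by min = 3.6999): H: 1.0, C: 1.0, N: 1.0
Multiply by 1 to clear fractions: H: 1.0 ~= 1, C: 1.0 ~= 1, N: 1.0 ~= 1
Reduce by GCD to get the simplest whole-number ratio:

1:1:1


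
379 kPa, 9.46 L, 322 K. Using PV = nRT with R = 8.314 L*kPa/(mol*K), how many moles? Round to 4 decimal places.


PV = nRT, solve for n = PV / (RT).
PV = 379 * 9.46 = 3585.34
RT = 8.314 * 322 = 2677.108
n = 3585.34 / 2677.108
n = 1.33925863 mol, rounded to 4 dp:

1.3393 mol


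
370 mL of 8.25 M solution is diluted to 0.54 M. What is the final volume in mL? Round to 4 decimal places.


Dilution: M1*V1 = M2*V2, solve for V2.
V2 = M1*V1 / M2
V2 = 8.25 * 370 / 0.54
V2 = 3052.5 / 0.54
V2 = 5652.77777778 mL, rounded to 4 dp:

5652.7778 mL


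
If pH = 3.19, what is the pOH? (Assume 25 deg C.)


At 25 deg C, pH + pOH = 14.
pOH = 14 - pH = 14 - 3.19
pOH = 10.81:

10.81


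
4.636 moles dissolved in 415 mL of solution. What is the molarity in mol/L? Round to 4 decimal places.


Convert volume to liters: V_L = V_mL / 1000.
V_L = 415 / 1000 = 0.415 L
M = n / V_L = 4.636 / 0.415
M = 11.17108434 mol/L, rounded to 4 dp:

11.1711 mol/L


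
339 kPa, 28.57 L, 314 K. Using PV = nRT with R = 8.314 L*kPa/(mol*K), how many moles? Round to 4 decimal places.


PV = nRT, solve for n = PV / (RT).
PV = 339 * 28.57 = 9685.23
RT = 8.314 * 314 = 2610.596
n = 9685.23 / 2610.596
n = 3.70996891 mol, rounded to 4 dp:

3.7100 mol


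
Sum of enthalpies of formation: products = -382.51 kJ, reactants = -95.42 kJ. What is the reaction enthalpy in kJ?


dH_rxn = sum(dH_f products) - sum(dH_f reactants)
dH_rxn = -382.51 - (-95.42)
dH_rxn = -287.09 kJ:

-287.09 kJ


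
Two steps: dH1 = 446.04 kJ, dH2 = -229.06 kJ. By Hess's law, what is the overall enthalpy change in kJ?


Hess's law: enthalpy is a state function, so add the step enthalpies.
dH_total = dH1 + dH2 = 446.04 + (-229.06)
dH_total = 216.98 kJ:

216.98 kJ


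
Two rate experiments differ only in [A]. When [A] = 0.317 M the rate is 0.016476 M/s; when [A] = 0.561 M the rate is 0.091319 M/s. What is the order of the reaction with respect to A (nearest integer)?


Rate is proportional to [A]^n, so rate2/rate1 = ([A]2/[A]1)^n. Take logs to solve for n.
rate2/rate1 = 0.091319 / 0.016476 = 5.5425
[A]2/[A]1 = 0.561 / 0.317 = 1.7697
n = ln(5.5425) / ln(1.7697) = 3.0
Nearest integer order:

3


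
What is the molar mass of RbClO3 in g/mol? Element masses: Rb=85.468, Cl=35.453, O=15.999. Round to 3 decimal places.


M = sum(count * atomic_mass) over atoms.
M = 1*85.468 + 1*35.453 + 3*15.999
M = 85.468 + 35.453 + 47.997
M = 168.918 g/mol, rounded to 3 dp:

168.918 g/mol


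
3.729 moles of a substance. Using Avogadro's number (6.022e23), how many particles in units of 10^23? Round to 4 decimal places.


N = n * NA, then divide by 1e23 for the requested units.
N / 1e23 = n * 6.022
N / 1e23 = 3.729 * 6.022
N / 1e23 = 22.456038, rounded to 4 dp:

22.4560


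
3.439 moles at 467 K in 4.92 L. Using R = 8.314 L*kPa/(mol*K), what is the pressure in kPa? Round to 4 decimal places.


PV = nRT, solve for P = nRT / V.
nRT = 3.439 * 8.314 * 467 = 13352.3921
P = 13352.3921 / 4.92
P = 2713.90083333 kPa, rounded to 4 dp:

2713.9008 kPa


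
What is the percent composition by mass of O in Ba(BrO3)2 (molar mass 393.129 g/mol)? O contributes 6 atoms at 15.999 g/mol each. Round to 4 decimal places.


pct = 100 * (n_elem * M_elem) / M_total
mass_contribution = 6 * 15.999 = 95.994 g/mol
pct = 100 * 95.994 / 393.129
pct = 24.41793915 %, rounded to 4 dp:

24.4179 %


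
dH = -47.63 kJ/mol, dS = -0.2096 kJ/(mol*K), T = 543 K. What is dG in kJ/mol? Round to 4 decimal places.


Gibbs: dG = dH - T*dS (consistent units, dS already in kJ/(mol*K)).
T*dS = 543 * -0.2096 = -113.8128
dG = -47.63 - (-113.8128)
dG = 66.1828 kJ/mol, rounded to 4 dp:

66.1828 kJ/mol


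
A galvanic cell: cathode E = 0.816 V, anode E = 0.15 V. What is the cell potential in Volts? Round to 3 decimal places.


Standard cell potential: E_cell = E_cathode - E_anode.
E_cell = 0.816 - (0.15)
E_cell = 0.666 V, rounded to 3 dp:

0.666 V


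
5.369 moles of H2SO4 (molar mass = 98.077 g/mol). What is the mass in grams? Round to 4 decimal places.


mass = n * M
mass = 5.369 * 98.077
mass = 526.575413 g, rounded to 4 dp:

526.5754 g


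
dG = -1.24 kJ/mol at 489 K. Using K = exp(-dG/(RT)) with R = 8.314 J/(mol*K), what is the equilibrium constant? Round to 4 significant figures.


dG is in kJ/mol; multiply by 1000 to match R in J/(mol*K).
RT = 8.314 * 489 = 4065.546 J/mol
exponent = -dG*1000 / (RT) = -(-1.24*1000) / 4065.546 = 0.30500208
K = exp(0.30500208)
K = 1.3566278, rounded to 4 significant figures:

1.357


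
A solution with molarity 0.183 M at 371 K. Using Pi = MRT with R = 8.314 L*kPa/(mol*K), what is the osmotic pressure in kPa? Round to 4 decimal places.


Osmotic pressure (van't Hoff): Pi = M*R*T.
RT = 8.314 * 371 = 3084.494
Pi = 0.183 * 3084.494
Pi = 564.462402 kPa, rounded to 4 dp:

564.4624 kPa


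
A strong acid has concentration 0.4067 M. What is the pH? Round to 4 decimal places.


A strong acid dissociates completely, so [H+] equals the given concentration.
pH = -log10([H+]) = -log10(0.4067)
pH = 0.39072583, rounded to 4 dp:

0.3907


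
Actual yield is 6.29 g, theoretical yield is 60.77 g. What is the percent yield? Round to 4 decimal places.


% yield = 100 * actual / theoretical
% yield = 100 * 6.29 / 60.77
% yield = 10.35050189 %, rounded to 4 dp:

10.3505 %


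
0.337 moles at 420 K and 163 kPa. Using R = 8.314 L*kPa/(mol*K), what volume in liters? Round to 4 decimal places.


PV = nRT, solve for V = nRT / P.
nRT = 0.337 * 8.314 * 420 = 1176.7636
V = 1176.7636 / 163
V = 7.21940859 L, rounded to 4 dp:

7.2194 L


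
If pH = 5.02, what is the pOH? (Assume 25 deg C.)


At 25 deg C, pH + pOH = 14.
pOH = 14 - pH = 14 - 5.02
pOH = 8.98:

8.98


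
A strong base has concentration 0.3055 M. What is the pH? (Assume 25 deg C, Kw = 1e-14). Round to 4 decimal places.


A strong base dissociates completely, so [OH-] equals the given concentration.
pOH = -log10([OH-]) = -log10(0.3055) = 0.514989
pH = 14 - pOH = 14 - 0.514989
pH = 13.485011, rounded to 4 dp:

13.4850


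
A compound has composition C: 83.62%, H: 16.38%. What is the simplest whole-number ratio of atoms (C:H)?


Assume 100 g of compound, divide each mass% by atomic mass to get moles, then normalize by the smallest to get a raw atom ratio.
Moles per 100 g: C: 83.62/12.011 = 6.962, H: 16.38/1.008 = 16.25
Raw ratio (divide by min = 6.962): C: 1.0, H: 2.334
Multiply by 3 to clear fractions: C: 3.0 ~= 3, H: 7.002 ~= 7
Reduce by GCD to get the simplest whole-number ratio:

3:7


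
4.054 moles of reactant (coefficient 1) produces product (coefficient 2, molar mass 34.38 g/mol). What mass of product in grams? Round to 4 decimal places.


Use the coefficient ratio to convert reactant moles to product moles, then multiply by the product's molar mass.
moles_P = moles_R * (coeff_P / coeff_R) = 4.054 * (2/1) = 8.108
mass_P = moles_P * M_P = 8.108 * 34.38
mass_P = 278.75304 g, rounded to 4 dp:

278.7530 g


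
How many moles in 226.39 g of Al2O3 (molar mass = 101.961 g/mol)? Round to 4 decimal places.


n = mass / M
n = 226.39 / 101.961
n = 2.22035876 mol, rounded to 4 dp:

2.2204 mol


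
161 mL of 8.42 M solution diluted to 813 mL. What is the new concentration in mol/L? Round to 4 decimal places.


Dilution: M1*V1 = M2*V2, solve for M2.
M2 = M1*V1 / V2
M2 = 8.42 * 161 / 813
M2 = 1355.62 / 813
M2 = 1.66742927 mol/L, rounded to 4 dp:

1.6674 mol/L


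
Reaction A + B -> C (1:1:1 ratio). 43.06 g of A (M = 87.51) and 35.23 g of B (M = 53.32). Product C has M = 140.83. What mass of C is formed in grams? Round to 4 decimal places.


Find moles of each reactant; the smaller value is the limiting reagent in a 1:1:1 reaction, so moles_C equals moles of the limiter.
n_A = mass_A / M_A = 43.06 / 87.51 = 0.492058 mol
n_B = mass_B / M_B = 35.23 / 53.32 = 0.660728 mol
Limiting reagent: A (smaller), n_limiting = 0.492058 mol
mass_C = n_limiting * M_C = 0.492058 * 140.83
mass_C = 69.29652814 g, rounded to 4 dp:

69.2965 g


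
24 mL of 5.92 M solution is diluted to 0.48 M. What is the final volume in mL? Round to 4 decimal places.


Dilution: M1*V1 = M2*V2, solve for V2.
V2 = M1*V1 / M2
V2 = 5.92 * 24 / 0.48
V2 = 142.08 / 0.48
V2 = 296.0 mL, rounded to 4 dp:

296.0000 mL


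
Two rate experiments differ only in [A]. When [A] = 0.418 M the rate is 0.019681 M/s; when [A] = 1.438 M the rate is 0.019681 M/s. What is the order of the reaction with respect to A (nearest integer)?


Rate is proportional to [A]^n, so rate2/rate1 = ([A]2/[A]1)^n. Take logs to solve for n.
rate2/rate1 = 0.019681 / 0.019681 = 1.0
[A]2/[A]1 = 1.438 / 0.418 = 3.4402
n = ln(1.0) / ln(3.4402) = 0.0
Nearest integer order:

0


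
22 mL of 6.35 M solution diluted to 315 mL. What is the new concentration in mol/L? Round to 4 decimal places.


Dilution: M1*V1 = M2*V2, solve for M2.
M2 = M1*V1 / V2
M2 = 6.35 * 22 / 315
M2 = 139.7 / 315
M2 = 0.44349206 mol/L, rounded to 4 dp:

0.4435 mol/L


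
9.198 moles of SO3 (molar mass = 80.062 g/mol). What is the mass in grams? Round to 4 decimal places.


mass = n * M
mass = 9.198 * 80.062
mass = 736.410276 g, rounded to 4 dp:

736.4103 g


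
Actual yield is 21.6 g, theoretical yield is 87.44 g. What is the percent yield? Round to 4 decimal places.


% yield = 100 * actual / theoretical
% yield = 100 * 21.6 / 87.44
% yield = 24.70265325 %, rounded to 4 dp:

24.7027 %


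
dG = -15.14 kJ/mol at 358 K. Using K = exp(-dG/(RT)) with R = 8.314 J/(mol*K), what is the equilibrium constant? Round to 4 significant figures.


dG is in kJ/mol; multiply by 1000 to match R in J/(mol*K).
RT = 8.314 * 358 = 2976.412 J/mol
exponent = -dG*1000 / (RT) = -(-15.14*1000) / 2976.412 = 5.08666139
K = exp(5.08666139)
K = 161.84861, rounded to 4 significant figures:

161.8


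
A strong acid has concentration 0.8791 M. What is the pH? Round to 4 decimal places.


A strong acid dissociates completely, so [H+] equals the given concentration.
pH = -log10([H+]) = -log10(0.8791)
pH = 0.05596172, rounded to 4 dp:

0.0560


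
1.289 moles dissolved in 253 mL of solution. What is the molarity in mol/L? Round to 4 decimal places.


Convert volume to liters: V_L = V_mL / 1000.
V_L = 253 / 1000 = 0.253 L
M = n / V_L = 1.289 / 0.253
M = 5.09486166 mol/L, rounded to 4 dp:

5.0949 mol/L


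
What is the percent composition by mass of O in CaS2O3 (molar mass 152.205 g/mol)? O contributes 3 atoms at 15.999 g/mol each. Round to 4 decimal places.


pct = 100 * (n_elem * M_elem) / M_total
mass_contribution = 3 * 15.999 = 47.997 g/mol
pct = 100 * 47.997 / 152.205
pct = 31.53444368 %, rounded to 4 dp:

31.5344 %


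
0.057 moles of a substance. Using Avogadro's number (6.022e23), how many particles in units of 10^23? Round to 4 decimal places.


N = n * NA, then divide by 1e23 for the requested units.
N / 1e23 = n * 6.022
N / 1e23 = 0.057 * 6.022
N / 1e23 = 0.343254, rounded to 4 dp:

0.3433


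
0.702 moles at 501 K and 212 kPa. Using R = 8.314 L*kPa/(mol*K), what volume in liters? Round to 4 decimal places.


PV = nRT, solve for V = nRT / P.
nRT = 0.702 * 8.314 * 501 = 2924.0504
V = 2924.0504 / 212
V = 13.79269057 L, rounded to 4 dp:

13.7927 L


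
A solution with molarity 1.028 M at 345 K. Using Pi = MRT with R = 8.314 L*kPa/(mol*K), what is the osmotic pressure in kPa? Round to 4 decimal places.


Osmotic pressure (van't Hoff): Pi = M*R*T.
RT = 8.314 * 345 = 2868.33
Pi = 1.028 * 2868.33
Pi = 2948.64324 kPa, rounded to 4 dp:

2948.6432 kPa


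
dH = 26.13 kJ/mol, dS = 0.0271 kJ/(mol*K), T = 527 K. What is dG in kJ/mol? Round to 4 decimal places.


Gibbs: dG = dH - T*dS (consistent units, dS already in kJ/(mol*K)).
T*dS = 527 * 0.0271 = 14.2817
dG = 26.13 - (14.2817)
dG = 11.8483 kJ/mol, rounded to 4 dp:

11.8483 kJ/mol


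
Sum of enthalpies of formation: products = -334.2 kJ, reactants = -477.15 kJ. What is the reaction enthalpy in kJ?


dH_rxn = sum(dH_f products) - sum(dH_f reactants)
dH_rxn = -334.2 - (-477.15)
dH_rxn = 142.95 kJ:

142.95 kJ


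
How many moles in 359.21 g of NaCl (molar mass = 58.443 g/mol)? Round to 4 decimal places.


n = mass / M
n = 359.21 / 58.443
n = 6.14633061 mol, rounded to 4 dp:

6.1463 mol


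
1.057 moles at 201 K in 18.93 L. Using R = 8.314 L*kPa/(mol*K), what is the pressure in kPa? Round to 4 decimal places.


PV = nRT, solve for P = nRT / V.
nRT = 1.057 * 8.314 * 201 = 1766.3675
P = 1766.3675 / 18.93
P = 93.310486 kPa, rounded to 4 dp:

93.3105 kPa


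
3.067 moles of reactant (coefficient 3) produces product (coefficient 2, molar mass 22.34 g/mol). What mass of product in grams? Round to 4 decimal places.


Use the coefficient ratio to convert reactant moles to product moles, then multiply by the product's molar mass.
moles_P = moles_R * (coeff_P / coeff_R) = 3.067 * (2/3) = 2.044667
mass_P = moles_P * M_P = 2.044667 * 22.34
mass_P = 45.67786078 g, rounded to 4 dp:

45.6779 g


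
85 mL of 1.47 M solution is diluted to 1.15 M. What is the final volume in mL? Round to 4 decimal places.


Dilution: M1*V1 = M2*V2, solve for V2.
V2 = M1*V1 / M2
V2 = 1.47 * 85 / 1.15
V2 = 124.95 / 1.15
V2 = 108.65217391 mL, rounded to 4 dp:

108.6522 mL


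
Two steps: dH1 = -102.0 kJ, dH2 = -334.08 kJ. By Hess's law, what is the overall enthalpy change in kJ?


Hess's law: enthalpy is a state function, so add the step enthalpies.
dH_total = dH1 + dH2 = -102.0 + (-334.08)
dH_total = -436.08 kJ:

-436.08 kJ


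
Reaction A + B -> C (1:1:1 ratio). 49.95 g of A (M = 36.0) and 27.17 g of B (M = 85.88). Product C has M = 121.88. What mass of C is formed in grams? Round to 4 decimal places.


Find moles of each reactant; the smaller value is the limiting reagent in a 1:1:1 reaction, so moles_C equals moles of the limiter.
n_A = mass_A / M_A = 49.95 / 36.0 = 1.3875 mol
n_B = mass_B / M_B = 27.17 / 85.88 = 0.316372 mol
Limiting reagent: B (smaller), n_limiting = 0.316372 mol
mass_C = n_limiting * M_C = 0.316372 * 121.88
mass_C = 38.55941936 g, rounded to 4 dp:

38.5594 g


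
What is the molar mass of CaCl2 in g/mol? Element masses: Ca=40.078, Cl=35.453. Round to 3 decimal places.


M = sum(count * atomic_mass) over atoms.
M = 1*40.078 + 2*35.453
M = 40.078 + 70.906
M = 110.984 g/mol, rounded to 3 dp:

110.984 g/mol


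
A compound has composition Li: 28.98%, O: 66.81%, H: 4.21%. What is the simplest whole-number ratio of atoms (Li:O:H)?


Assume 100 g of compound, divide each mass% by atomic mass to get moles, then normalize by the smallest to get a raw atom ratio.
Moles per 100 g: Li: 28.98/6.941 = 4.1752, O: 66.81/15.999 = 4.1759, H: 4.21/1.008 = 4.1766
Raw ratio (divide by min = 4.1752): Li: 1.0, O: 1.0, H: 1.0
Multiply by 1 to clear fractions: Li: 1.0 ~= 1, O: 1.0 ~= 1, H: 1.0 ~= 1
Reduce by GCD to get the simplest whole-number ratio:

1:1:1


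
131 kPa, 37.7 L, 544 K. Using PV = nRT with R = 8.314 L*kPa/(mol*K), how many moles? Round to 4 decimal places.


PV = nRT, solve for n = PV / (RT).
PV = 131 * 37.7 = 4938.7
RT = 8.314 * 544 = 4522.816
n = 4938.7 / 4522.816
n = 1.09195245 mol, rounded to 4 dp:

1.0920 mol


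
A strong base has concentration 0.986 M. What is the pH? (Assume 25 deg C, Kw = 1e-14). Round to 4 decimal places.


A strong base dissociates completely, so [OH-] equals the given concentration.
pOH = -log10([OH-]) = -log10(0.986) = 0.006123
pH = 14 - pOH = 14 - 0.006123
pH = 13.993877, rounded to 4 dp:

13.9939


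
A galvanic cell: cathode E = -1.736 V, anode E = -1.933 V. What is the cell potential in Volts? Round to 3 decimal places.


Standard cell potential: E_cell = E_cathode - E_anode.
E_cell = -1.736 - (-1.933)
E_cell = 0.197 V, rounded to 3 dp:

0.197 V


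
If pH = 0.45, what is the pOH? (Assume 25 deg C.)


At 25 deg C, pH + pOH = 14.
pOH = 14 - pH = 14 - 0.45
pOH = 13.55:

13.55


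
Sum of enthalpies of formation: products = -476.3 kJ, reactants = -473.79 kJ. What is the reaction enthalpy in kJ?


dH_rxn = sum(dH_f products) - sum(dH_f reactants)
dH_rxn = -476.3 - (-473.79)
dH_rxn = -2.51 kJ:

-2.51 kJ


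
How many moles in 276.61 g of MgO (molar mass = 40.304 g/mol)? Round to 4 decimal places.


n = mass / M
n = 276.61 / 40.304
n = 6.86309051 mol, rounded to 4 dp:

6.8631 mol


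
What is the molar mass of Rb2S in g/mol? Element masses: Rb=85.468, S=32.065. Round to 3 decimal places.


M = sum(count * atomic_mass) over atoms.
M = 2*85.468 + 1*32.065
M = 170.936 + 32.065
M = 203.001 g/mol, rounded to 3 dp:

203.001 g/mol


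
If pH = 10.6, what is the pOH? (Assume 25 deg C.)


At 25 deg C, pH + pOH = 14.
pOH = 14 - pH = 14 - 10.6
pOH = 3.4:

3.40


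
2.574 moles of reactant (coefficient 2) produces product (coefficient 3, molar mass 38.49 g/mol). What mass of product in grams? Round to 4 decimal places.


Use the coefficient ratio to convert reactant moles to product moles, then multiply by the product's molar mass.
moles_P = moles_R * (coeff_P / coeff_R) = 2.574 * (3/2) = 3.861
mass_P = moles_P * M_P = 3.861 * 38.49
mass_P = 148.60989 g, rounded to 4 dp:

148.6099 g


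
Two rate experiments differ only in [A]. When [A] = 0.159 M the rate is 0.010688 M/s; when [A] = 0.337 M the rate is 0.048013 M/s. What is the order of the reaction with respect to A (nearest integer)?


Rate is proportional to [A]^n, so rate2/rate1 = ([A]2/[A]1)^n. Take logs to solve for n.
rate2/rate1 = 0.048013 / 0.010688 = 4.4922
[A]2/[A]1 = 0.337 / 0.159 = 2.1195
n = ln(4.4922) / ln(2.1195) = 2.0
Nearest integer order:

2


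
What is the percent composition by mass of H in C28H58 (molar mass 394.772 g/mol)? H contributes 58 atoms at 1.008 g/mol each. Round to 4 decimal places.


pct = 100 * (n_elem * M_elem) / M_total
mass_contribution = 58 * 1.008 = 58.464 g/mol
pct = 100 * 58.464 / 394.772
pct = 14.80956096 %, rounded to 4 dp:

14.8096 %


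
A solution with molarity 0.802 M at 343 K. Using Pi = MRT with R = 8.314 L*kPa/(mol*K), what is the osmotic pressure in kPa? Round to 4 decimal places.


Osmotic pressure (van't Hoff): Pi = M*R*T.
RT = 8.314 * 343 = 2851.702
Pi = 0.802 * 2851.702
Pi = 2287.065004 kPa, rounded to 4 dp:

2287.0650 kPa


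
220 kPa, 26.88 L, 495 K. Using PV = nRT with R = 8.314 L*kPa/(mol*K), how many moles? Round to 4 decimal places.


PV = nRT, solve for n = PV / (RT).
PV = 220 * 26.88 = 5913.6
RT = 8.314 * 495 = 4115.43
n = 5913.6 / 4115.43
n = 1.43693369 mol, rounded to 4 dp:

1.4369 mol


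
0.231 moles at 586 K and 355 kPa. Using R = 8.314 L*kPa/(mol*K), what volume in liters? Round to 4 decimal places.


PV = nRT, solve for V = nRT / P.
nRT = 0.231 * 8.314 * 586 = 1125.4329
V = 1125.4329 / 355
V = 3.17023352 L, rounded to 4 dp:

3.1702 L


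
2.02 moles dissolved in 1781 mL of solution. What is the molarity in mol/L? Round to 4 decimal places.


Convert volume to liters: V_L = V_mL / 1000.
V_L = 1781 / 1000 = 1.781 L
M = n / V_L = 2.02 / 1.781
M = 1.13419427 mol/L, rounded to 4 dp:

1.1342 mol/L


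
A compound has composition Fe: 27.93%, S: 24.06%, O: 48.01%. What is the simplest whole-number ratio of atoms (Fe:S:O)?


Assume 100 g of compound, divide each mass% by atomic mass to get moles, then normalize by the smallest to get a raw atom ratio.
Moles per 100 g: Fe: 27.93/55.845 = 0.5001, S: 24.06/32.065 = 0.7504, O: 48.01/15.999 = 3.0008
Raw ratio (divide by min = 0.5001): Fe: 1.0, S: 1.5, O: 6.0
Multiply by 2 to clear fractions: Fe: 2.0 ~= 2, S: 3.001 ~= 3, O: 12.0 ~= 12
Reduce by GCD to get the simplest whole-number ratio:

2:3:12


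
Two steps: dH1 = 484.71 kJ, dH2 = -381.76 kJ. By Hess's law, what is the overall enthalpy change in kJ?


Hess's law: enthalpy is a state function, so add the step enthalpies.
dH_total = dH1 + dH2 = 484.71 + (-381.76)
dH_total = 102.95 kJ:

102.95 kJ


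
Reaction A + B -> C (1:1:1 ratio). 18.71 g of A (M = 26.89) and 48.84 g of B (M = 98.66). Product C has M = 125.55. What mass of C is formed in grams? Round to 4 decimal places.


Find moles of each reactant; the smaller value is the limiting reagent in a 1:1:1 reaction, so moles_C equals moles of the limiter.
n_A = mass_A / M_A = 18.71 / 26.89 = 0.695798 mol
n_B = mass_B / M_B = 48.84 / 98.66 = 0.495033 mol
Limiting reagent: B (smaller), n_limiting = 0.495033 mol
mass_C = n_limiting * M_C = 0.495033 * 125.55
mass_C = 62.15139315 g, rounded to 4 dp:

62.1514 g


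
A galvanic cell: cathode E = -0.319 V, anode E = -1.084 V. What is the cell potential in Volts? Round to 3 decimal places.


Standard cell potential: E_cell = E_cathode - E_anode.
E_cell = -0.319 - (-1.084)
E_cell = 0.765 V, rounded to 3 dp:

0.765 V


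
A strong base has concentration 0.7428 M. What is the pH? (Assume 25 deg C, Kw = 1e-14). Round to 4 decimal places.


A strong base dissociates completely, so [OH-] equals the given concentration.
pOH = -log10([OH-]) = -log10(0.7428) = 0.129128
pH = 14 - pOH = 14 - 0.129128
pH = 13.870872, rounded to 4 dp:

13.8709


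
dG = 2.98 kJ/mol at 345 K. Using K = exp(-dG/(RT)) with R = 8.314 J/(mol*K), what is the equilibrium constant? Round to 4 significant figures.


dG is in kJ/mol; multiply by 1000 to match R in J/(mol*K).
RT = 8.314 * 345 = 2868.33 J/mol
exponent = -dG*1000 / (RT) = -(2.98*1000) / 2868.33 = -1.03893206
K = exp(-1.03893206)
K = 0.35383235, rounded to 4 significant figures:

0.3538


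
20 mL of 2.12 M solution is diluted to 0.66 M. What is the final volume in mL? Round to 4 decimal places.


Dilution: M1*V1 = M2*V2, solve for V2.
V2 = M1*V1 / M2
V2 = 2.12 * 20 / 0.66
V2 = 42.4 / 0.66
V2 = 64.24242424 mL, rounded to 4 dp:

64.2424 mL


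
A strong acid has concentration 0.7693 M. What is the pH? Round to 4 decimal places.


A strong acid dissociates completely, so [H+] equals the given concentration.
pH = -log10([H+]) = -log10(0.7693)
pH = 0.11390427, rounded to 4 dp:

0.1139


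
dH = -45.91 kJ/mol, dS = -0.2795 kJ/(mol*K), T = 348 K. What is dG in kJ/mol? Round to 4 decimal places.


Gibbs: dG = dH - T*dS (consistent units, dS already in kJ/(mol*K)).
T*dS = 348 * -0.2795 = -97.266
dG = -45.91 - (-97.266)
dG = 51.356 kJ/mol, rounded to 4 dp:

51.3560 kJ/mol


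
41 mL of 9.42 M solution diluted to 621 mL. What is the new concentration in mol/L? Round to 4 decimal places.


Dilution: M1*V1 = M2*V2, solve for M2.
M2 = M1*V1 / V2
M2 = 9.42 * 41 / 621
M2 = 386.22 / 621
M2 = 0.62193237 mol/L, rounded to 4 dp:

0.6219 mol/L


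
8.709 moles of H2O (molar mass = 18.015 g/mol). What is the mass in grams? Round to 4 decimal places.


mass = n * M
mass = 8.709 * 18.015
mass = 156.892635 g, rounded to 4 dp:

156.8926 g


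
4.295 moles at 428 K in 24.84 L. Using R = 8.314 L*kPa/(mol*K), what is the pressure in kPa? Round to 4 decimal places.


PV = nRT, solve for P = nRT / V.
nRT = 4.295 * 8.314 * 428 = 15283.2936
P = 15283.2936 / 24.84
P = 615.2694686 kPa, rounded to 4 dp:

615.2695 kPa


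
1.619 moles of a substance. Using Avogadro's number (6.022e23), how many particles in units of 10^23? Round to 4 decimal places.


N = n * NA, then divide by 1e23 for the requested units.
N / 1e23 = n * 6.022
N / 1e23 = 1.619 * 6.022
N / 1e23 = 9.749618, rounded to 4 dp:

9.7496


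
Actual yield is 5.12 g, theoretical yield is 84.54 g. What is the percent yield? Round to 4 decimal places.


% yield = 100 * actual / theoretical
% yield = 100 * 5.12 / 84.54
% yield = 6.05630471 %, rounded to 4 dp:

6.0563 %


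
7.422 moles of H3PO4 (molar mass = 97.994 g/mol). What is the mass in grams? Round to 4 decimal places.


mass = n * M
mass = 7.422 * 97.994
mass = 727.311468 g, rounded to 4 dp:

727.3115 g


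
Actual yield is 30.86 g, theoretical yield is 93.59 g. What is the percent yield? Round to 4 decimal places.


% yield = 100 * actual / theoretical
% yield = 100 * 30.86 / 93.59
% yield = 32.97360829 %, rounded to 4 dp:

32.9736 %


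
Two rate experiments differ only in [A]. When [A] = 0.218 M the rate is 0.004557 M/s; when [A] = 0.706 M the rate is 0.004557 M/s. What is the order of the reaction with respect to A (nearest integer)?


Rate is proportional to [A]^n, so rate2/rate1 = ([A]2/[A]1)^n. Take logs to solve for n.
rate2/rate1 = 0.004557 / 0.004557 = 1.0
[A]2/[A]1 = 0.706 / 0.218 = 3.2385
n = ln(1.0) / ln(3.2385) = 0.0
Nearest integer order:

0


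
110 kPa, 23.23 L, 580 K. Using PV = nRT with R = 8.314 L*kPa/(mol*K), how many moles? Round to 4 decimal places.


PV = nRT, solve for n = PV / (RT).
PV = 110 * 23.23 = 2555.3
RT = 8.314 * 580 = 4822.12
n = 2555.3 / 4822.12
n = 0.52991215 mol, rounded to 4 dp:

0.5299 mol


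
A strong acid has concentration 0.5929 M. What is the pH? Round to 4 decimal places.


A strong acid dissociates completely, so [H+] equals the given concentration.
pH = -log10([H+]) = -log10(0.5929)
pH = 0.22701855, rounded to 4 dp:

0.2270


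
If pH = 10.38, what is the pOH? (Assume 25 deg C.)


At 25 deg C, pH + pOH = 14.
pOH = 14 - pH = 14 - 10.38
pOH = 3.62:

3.62


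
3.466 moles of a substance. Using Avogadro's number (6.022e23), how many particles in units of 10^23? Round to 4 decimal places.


N = n * NA, then divide by 1e23 for the requested units.
N / 1e23 = n * 6.022
N / 1e23 = 3.466 * 6.022
N / 1e23 = 20.872252, rounded to 4 dp:

20.8723


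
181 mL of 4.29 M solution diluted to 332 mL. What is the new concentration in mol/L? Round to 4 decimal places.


Dilution: M1*V1 = M2*V2, solve for M2.
M2 = M1*V1 / V2
M2 = 4.29 * 181 / 332
M2 = 776.49 / 332
M2 = 2.3388253 mol/L, rounded to 4 dp:

2.3388 mol/L


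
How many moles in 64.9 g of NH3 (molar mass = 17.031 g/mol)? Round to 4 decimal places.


n = mass / M
n = 64.9 / 17.031
n = 3.81069814 mol, rounded to 4 dp:

3.8107 mol


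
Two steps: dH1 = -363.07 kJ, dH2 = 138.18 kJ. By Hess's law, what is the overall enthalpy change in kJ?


Hess's law: enthalpy is a state function, so add the step enthalpies.
dH_total = dH1 + dH2 = -363.07 + (138.18)
dH_total = -224.89 kJ:

-224.89 kJ


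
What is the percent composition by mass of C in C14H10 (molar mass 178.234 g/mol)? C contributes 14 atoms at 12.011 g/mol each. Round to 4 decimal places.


pct = 100 * (n_elem * M_elem) / M_total
mass_contribution = 14 * 12.011 = 168.154 g/mol
pct = 100 * 168.154 / 178.234
pct = 94.34451339 %, rounded to 4 dp:

94.3445 %


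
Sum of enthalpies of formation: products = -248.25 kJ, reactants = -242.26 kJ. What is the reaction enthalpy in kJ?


dH_rxn = sum(dH_f products) - sum(dH_f reactants)
dH_rxn = -248.25 - (-242.26)
dH_rxn = -5.99 kJ:

-5.99 kJ


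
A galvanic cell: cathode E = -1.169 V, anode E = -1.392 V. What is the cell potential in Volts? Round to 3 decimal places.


Standard cell potential: E_cell = E_cathode - E_anode.
E_cell = -1.169 - (-1.392)
E_cell = 0.223 V, rounded to 3 dp:

0.223 V


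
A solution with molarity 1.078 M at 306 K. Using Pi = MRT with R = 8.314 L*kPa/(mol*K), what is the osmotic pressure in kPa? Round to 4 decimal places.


Osmotic pressure (van't Hoff): Pi = M*R*T.
RT = 8.314 * 306 = 2544.084
Pi = 1.078 * 2544.084
Pi = 2742.522552 kPa, rounded to 4 dp:

2742.5226 kPa


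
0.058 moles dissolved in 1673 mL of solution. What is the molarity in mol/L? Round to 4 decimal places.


Convert volume to liters: V_L = V_mL / 1000.
V_L = 1673 / 1000 = 1.673 L
M = n / V_L = 0.058 / 1.673
M = 0.03466826 mol/L, rounded to 4 dp:

0.0347 mol/L


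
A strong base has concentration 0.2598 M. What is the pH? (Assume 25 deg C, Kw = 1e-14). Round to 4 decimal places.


A strong base dissociates completely, so [OH-] equals the given concentration.
pOH = -log10([OH-]) = -log10(0.2598) = 0.585361
pH = 14 - pOH = 14 - 0.585361
pH = 13.414639, rounded to 4 dp:

13.4146


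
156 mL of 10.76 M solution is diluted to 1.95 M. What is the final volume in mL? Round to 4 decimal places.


Dilution: M1*V1 = M2*V2, solve for V2.
V2 = M1*V1 / M2
V2 = 10.76 * 156 / 1.95
V2 = 1678.56 / 1.95
V2 = 860.8 mL, rounded to 4 dp:

860.8000 mL


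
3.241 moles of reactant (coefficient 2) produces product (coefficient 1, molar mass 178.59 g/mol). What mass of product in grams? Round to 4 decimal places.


Use the coefficient ratio to convert reactant moles to product moles, then multiply by the product's molar mass.
moles_P = moles_R * (coeff_P / coeff_R) = 3.241 * (1/2) = 1.6205
mass_P = moles_P * M_P = 1.6205 * 178.59
mass_P = 289.405095 g, rounded to 4 dp:

289.4051 g


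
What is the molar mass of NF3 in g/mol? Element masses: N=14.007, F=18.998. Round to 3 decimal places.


M = sum(count * atomic_mass) over atoms.
M = 1*14.007 + 3*18.998
M = 14.007 + 56.994
M = 71.001 g/mol, rounded to 3 dp:

71.001 g/mol


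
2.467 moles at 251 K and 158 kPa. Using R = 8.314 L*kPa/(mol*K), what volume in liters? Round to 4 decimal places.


PV = nRT, solve for V = nRT / P.
nRT = 2.467 * 8.314 * 251 = 5148.1701
V = 5148.1701 / 158
V = 32.58335506 L, rounded to 4 dp:

32.5834 L


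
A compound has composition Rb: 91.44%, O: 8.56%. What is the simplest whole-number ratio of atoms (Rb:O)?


Assume 100 g of compound, divide each mass% by atomic mass to get moles, then normalize by the smallest to get a raw atom ratio.
Moles per 100 g: Rb: 91.44/85.468 = 1.0699, O: 8.56/15.999 = 0.535
Raw ratio (divide by min = 0.535): Rb: 2.0, O: 1.0
Multiply by 1 to clear fractions: Rb: 2.0 ~= 2, O: 1.0 ~= 1
Reduce by GCD to get the simplest whole-number ratio:

2:1


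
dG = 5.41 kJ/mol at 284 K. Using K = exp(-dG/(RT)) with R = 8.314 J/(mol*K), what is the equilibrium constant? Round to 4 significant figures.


dG is in kJ/mol; multiply by 1000 to match R in J/(mol*K).
RT = 8.314 * 284 = 2361.176 J/mol
exponent = -dG*1000 / (RT) = -(5.41*1000) / 2361.176 = -2.29123115
K = exp(-2.29123115)
K = 0.10114186, rounded to 4 significant figures:

0.1011


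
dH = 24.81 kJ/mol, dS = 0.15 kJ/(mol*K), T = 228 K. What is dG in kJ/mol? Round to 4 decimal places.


Gibbs: dG = dH - T*dS (consistent units, dS already in kJ/(mol*K)).
T*dS = 228 * 0.15 = 34.2
dG = 24.81 - (34.2)
dG = -9.39 kJ/mol, rounded to 4 dp:

-9.3900 kJ/mol


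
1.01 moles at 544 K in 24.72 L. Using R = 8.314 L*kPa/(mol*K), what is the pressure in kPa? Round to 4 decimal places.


PV = nRT, solve for P = nRT / V.
nRT = 1.01 * 8.314 * 544 = 4568.0442
P = 4568.0442 / 24.72
P = 184.79143204 kPa, rounded to 4 dp:

184.7914 kPa


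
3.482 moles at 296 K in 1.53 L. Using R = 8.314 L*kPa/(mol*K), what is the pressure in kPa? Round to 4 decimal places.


PV = nRT, solve for P = nRT / V.
nRT = 3.482 * 8.314 * 296 = 8569.007
P = 8569.007 / 1.53
P = 5600.65816993 kPa, rounded to 4 dp:

5600.6582 kPa


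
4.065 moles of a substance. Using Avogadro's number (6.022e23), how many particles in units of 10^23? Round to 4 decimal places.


N = n * NA, then divide by 1e23 for the requested units.
N / 1e23 = n * 6.022
N / 1e23 = 4.065 * 6.022
N / 1e23 = 24.47943, rounded to 4 dp:

24.4794


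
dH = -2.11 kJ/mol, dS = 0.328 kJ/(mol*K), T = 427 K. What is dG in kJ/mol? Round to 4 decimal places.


Gibbs: dG = dH - T*dS (consistent units, dS already in kJ/(mol*K)).
T*dS = 427 * 0.328 = 140.056
dG = -2.11 - (140.056)
dG = -142.166 kJ/mol, rounded to 4 dp:

-142.1660 kJ/mol


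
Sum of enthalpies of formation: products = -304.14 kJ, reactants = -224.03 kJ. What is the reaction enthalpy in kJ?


dH_rxn = sum(dH_f products) - sum(dH_f reactants)
dH_rxn = -304.14 - (-224.03)
dH_rxn = -80.11 kJ:

-80.11 kJ


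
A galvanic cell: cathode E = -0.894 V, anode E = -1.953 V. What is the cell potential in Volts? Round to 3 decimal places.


Standard cell potential: E_cell = E_cathode - E_anode.
E_cell = -0.894 - (-1.953)
E_cell = 1.059 V, rounded to 3 dp:

1.059 V


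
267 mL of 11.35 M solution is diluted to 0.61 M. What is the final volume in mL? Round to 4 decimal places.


Dilution: M1*V1 = M2*V2, solve for V2.
V2 = M1*V1 / M2
V2 = 11.35 * 267 / 0.61
V2 = 3030.45 / 0.61
V2 = 4967.95081967 mL, rounded to 4 dp:

4967.9508 mL


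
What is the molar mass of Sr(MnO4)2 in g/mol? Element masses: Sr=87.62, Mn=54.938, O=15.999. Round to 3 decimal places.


M = sum(count * atomic_mass) over atoms.
M = 1*87.62 + 2*54.938 + 8*15.999
M = 87.62 + 109.876 + 127.992
M = 325.488 g/mol, rounded to 3 dp:

325.488 g/mol


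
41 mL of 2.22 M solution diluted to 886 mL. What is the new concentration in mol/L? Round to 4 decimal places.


Dilution: M1*V1 = M2*V2, solve for M2.
M2 = M1*V1 / V2
M2 = 2.22 * 41 / 886
M2 = 91.02 / 886
M2 = 0.10273138 mol/L, rounded to 4 dp:

0.1027 mol/L
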